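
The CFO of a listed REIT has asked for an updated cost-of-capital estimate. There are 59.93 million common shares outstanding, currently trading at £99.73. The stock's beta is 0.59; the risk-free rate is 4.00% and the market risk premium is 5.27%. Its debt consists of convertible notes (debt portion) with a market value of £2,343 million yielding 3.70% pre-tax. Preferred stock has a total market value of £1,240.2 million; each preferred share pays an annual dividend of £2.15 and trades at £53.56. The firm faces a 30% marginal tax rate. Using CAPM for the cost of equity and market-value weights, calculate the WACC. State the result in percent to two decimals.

5.60%

Cost of equity via CAPM: Re = 4.0% + 0.59 × 5.27% = 7.1093%.
Cost of preferred: Rp = 2.15 / 53.56 = 4.0142%.
Market value of equity E = 99.73 × 59.93m = 5976.8189m.
Total capital V = 5976.8189 + 1240.2 + 2343 = 9560.0189.
Equity: weight = 5976.8189/9560.0189 = 0.6252; cost = 7.1093%.
Preferred: weight = 1240.2/9560.0189 = 0.1297; cost = 4.0142%.
Convertible notes (debt portion): weight = 2343/9560.0189 = 0.2451; after-tax cost = 3.7% × (1 − 30%) = 2.5900%.
WACC = 0.6252 × 7.1093% + 0.1297 × 4.0142% + 0.2451 × 2.5900% = 5.6002%.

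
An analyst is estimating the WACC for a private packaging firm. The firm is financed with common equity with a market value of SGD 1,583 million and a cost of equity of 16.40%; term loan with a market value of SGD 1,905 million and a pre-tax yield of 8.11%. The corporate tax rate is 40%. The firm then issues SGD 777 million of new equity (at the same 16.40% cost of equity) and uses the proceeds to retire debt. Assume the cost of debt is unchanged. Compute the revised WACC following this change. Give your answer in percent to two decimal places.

After the change:
Total capital V = 2360 + 1128 = 3488.
Equity: weight = 2360/3488 = 0.6766; cost = 16.4%.
Term loan: weight = 1128/3488 = 0.3234; after-tax cost = 8.11% × (1 − 40%) = 4.8660%.
WACC = 0.6766 × 16.4000% + 0.3234 × 4.8660% = 12.6700%.

12.67%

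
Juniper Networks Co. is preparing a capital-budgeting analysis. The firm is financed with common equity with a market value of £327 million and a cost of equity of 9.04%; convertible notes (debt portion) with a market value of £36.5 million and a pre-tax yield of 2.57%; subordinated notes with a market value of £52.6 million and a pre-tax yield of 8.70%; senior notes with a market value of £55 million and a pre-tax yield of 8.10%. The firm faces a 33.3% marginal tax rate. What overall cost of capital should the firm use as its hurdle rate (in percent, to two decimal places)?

Total capital V = 327 + 36.5 + 52.6 + 55 = 471.1.
Equity: weight = 327/471.1 = 0.6941; cost = 9.04%.
Convertible notes (debt portion): weight = 36.5/471.1 = 0.0775; after-tax cost = 2.57% × (1 − 33.3%) = 1.7142%.
Subordinated notes: weight = 52.6/471.1 = 0.1117; after-tax cost = 8.7% × (1 − 33.3%) = 5.8029%.
Senior notes: weight = 55/471.1 = 0.1167; after-tax cost = 8.1% × (1 − 33.3%) = 5.4027%.
WACC = 0.6941 × 9.0400% + 0.0775 × 1.7142% + 0.1117 × 5.8029% + 0.1167 × 5.4027% = 7.6863%.

7.69%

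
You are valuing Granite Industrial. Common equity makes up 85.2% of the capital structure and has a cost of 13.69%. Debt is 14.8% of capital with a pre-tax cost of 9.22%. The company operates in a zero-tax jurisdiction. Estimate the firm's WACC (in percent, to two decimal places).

13.03%

After-tax cost of debt = 9.22% × (1 − 0%) = 9.2200%.
WACC = 0.852 × 13.6900% + 0.148 × 9.2200% = 13.0284%.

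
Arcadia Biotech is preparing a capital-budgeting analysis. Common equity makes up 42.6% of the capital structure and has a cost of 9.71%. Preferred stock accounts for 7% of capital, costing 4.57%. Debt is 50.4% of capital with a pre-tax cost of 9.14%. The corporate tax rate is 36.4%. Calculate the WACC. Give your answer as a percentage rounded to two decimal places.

After-tax cost of debt = 9.14% × (1 − 36.4%) = 5.8130%.
WACC = 0.426 × 9.7100% + 0.070 × 4.5700% + 0.504 × 5.8130% = 7.3861%.

7.39%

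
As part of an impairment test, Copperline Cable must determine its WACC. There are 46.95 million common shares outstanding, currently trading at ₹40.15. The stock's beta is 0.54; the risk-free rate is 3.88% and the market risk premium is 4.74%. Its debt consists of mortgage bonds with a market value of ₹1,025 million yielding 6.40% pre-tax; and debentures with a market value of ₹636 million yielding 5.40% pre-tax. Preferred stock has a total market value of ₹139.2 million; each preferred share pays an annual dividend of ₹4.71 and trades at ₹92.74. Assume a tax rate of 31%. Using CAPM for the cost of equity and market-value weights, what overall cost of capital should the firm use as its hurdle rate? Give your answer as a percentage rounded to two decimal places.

5.36%

Cost of equity via CAPM: Re = 3.88% + 0.54 × 4.74% = 6.4396%.
Cost of preferred: Rp = 4.71 / 92.74 = 5.0787%.
Market value of equity E = 40.15 × 46.95m = 1885.0425m.
Total capital V = 1885.0425 + 139.2 + 1025 + 636 = 3685.2425.
Equity: weight = 1885.0425/3685.2425 = 0.5115; cost = 6.4396%.
Preferred: weight = 139.2/3685.2425 = 0.0378; cost = 5.0787%.
Mortgage bonds: weight = 1025/3685.2425 = 0.2781; after-tax cost = 6.4% × (1 − 31%) = 4.4160%.
Debentures: weight = 636/3685.2425 = 0.1726; after-tax cost = 5.4% × (1 − 31%) = 3.7260%.
WACC = 0.5115 × 6.4396% + 0.0378 × 5.0787% + 0.2781 × 4.4160% + 0.1726 × 3.7260% = 5.3570%.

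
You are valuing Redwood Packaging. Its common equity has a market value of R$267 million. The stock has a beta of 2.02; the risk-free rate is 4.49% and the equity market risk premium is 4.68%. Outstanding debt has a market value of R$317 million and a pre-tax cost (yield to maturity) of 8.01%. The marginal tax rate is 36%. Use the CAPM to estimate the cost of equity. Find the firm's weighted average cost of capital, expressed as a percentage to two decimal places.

9.16%

Cost of equity via CAPM: Re = 4.49% + 2.02 × 4.68% = 13.9436%.
Total capital V = 267 + 317 = 584.
Equity: weight = 267/584 = 0.4572; cost = 13.9436%.
Debt: weight = 317/584 = 0.5428; after-tax cost = 8.01% × (1 − 36%) = 5.1264%.
WACC = 0.4572 × 13.9436% + 0.5428 × 5.1264% = 9.1576%.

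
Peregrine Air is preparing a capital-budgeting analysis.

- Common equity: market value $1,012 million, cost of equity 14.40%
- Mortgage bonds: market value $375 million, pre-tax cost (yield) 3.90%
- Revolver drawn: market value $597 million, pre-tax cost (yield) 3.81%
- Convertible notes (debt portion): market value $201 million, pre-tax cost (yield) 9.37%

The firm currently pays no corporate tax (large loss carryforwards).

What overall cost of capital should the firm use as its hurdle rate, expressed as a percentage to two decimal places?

Total capital V = 1012 + 375 + 597 + 201 = 2185.
Equity: weight = 1012/2185 = 0.4632; cost = 14.4%.
Mortgage bonds: weight = 375/2185 = 0.1716; after-tax cost = 3.9% × (1 − 0%) = 3.9000%.
Revolver drawn: weight = 597/2185 = 0.2732; after-tax cost = 3.81% × (1 − 0%) = 3.8100%.
Convertible notes (debt portion): weight = 201/2185 = 0.0920; after-tax cost = 9.37% × (1 − 0%) = 9.3700%.
WACC = 0.4632 × 14.4000% + 0.1716 × 3.9000% + 0.2732 × 3.8100% + 0.0920 × 9.3700% = 9.2418%.

9.24%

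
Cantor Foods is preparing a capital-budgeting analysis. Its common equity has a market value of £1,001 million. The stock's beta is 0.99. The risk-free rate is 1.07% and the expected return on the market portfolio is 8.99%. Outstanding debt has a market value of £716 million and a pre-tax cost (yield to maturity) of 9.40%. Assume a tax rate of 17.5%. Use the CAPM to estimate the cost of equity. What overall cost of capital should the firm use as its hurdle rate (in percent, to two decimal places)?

8.43%

Market risk premium = 8.99% − 1.07% = 7.92%.
Cost of equity via CAPM: Re = 1.07% + 0.99 × 7.92% = 8.9108%.
Total capital V = 1001 + 716 = 1717.
Equity: weight = 1001/1717 = 0.5830; cost = 8.9108%.
Debt: weight = 716/1717 = 0.4170; after-tax cost = 9.4% × (1 − 17.5%) = 7.7550%.
WACC = 0.5830 × 8.9108% + 0.4170 × 7.7550% = 8.4288%.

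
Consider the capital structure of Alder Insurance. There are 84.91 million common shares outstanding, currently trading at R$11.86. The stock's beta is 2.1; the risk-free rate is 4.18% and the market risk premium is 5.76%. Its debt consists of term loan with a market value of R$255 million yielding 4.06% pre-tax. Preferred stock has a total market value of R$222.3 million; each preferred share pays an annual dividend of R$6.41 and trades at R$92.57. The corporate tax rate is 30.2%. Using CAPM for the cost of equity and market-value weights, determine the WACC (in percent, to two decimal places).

Cost of equity via CAPM: Re = 4.18% + 2.1 × 5.76% = 16.2760%.
Cost of preferred: Rp = 6.41 / 92.57 = 6.9245%.
Market value of equity E = 11.86 × 84.91m = 1007.0326m.
Total capital V = 1007.0326 + 222.3 + 255 = 1484.3326.
Equity: weight = 1007.0326/1484.3326 = 0.6784; cost = 16.276%.
Preferred: weight = 222.3/1484.3326 = 0.1498; cost = 6.9245%.
Term loan: weight = 255/1484.3326 = 0.1718; after-tax cost = 4.06% × (1 − 30.2%) = 2.8339%.
WACC = 0.6784 × 16.2760% + 0.1498 × 6.9245% + 0.1718 × 2.8339% = 12.5662%.

12.57%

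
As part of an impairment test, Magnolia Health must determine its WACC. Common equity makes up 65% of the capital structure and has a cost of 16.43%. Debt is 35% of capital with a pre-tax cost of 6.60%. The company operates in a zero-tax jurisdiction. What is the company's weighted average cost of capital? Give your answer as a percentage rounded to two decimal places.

12.99%

After-tax cost of debt = 6.6% × (1 − 0%) = 6.6000%.
WACC = 0.650 × 16.4300% + 0.350 × 6.6000% = 12.9895%.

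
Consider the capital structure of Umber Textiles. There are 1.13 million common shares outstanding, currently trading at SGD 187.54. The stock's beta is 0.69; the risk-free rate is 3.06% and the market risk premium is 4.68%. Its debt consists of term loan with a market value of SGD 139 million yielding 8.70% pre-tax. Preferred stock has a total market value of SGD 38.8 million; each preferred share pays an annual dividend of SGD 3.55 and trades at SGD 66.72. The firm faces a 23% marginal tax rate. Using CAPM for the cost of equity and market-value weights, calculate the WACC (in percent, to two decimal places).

6.34%

Cost of equity via CAPM: Re = 3.06% + 0.69 × 4.68% = 6.2892%.
Cost of preferred: Rp = 3.55 / 66.72 = 5.3207%.
Market value of equity E = 187.54 × 1.13m = 211.9202m.
Total capital V = 211.9202 + 38.8 + 139 = 389.7202.
Equity: weight = 211.9202/389.7202 = 0.5438; cost = 6.2892%.
Preferred: weight = 38.8/389.7202 = 0.0996; cost = 5.3207%.
Term loan: weight = 139/389.7202 = 0.3567; after-tax cost = 8.7% × (1 − 23%) = 6.6990%.
WACC = 0.5438 × 6.2892% + 0.0996 × 5.3207% + 0.3567 × 6.6990% = 6.3389%.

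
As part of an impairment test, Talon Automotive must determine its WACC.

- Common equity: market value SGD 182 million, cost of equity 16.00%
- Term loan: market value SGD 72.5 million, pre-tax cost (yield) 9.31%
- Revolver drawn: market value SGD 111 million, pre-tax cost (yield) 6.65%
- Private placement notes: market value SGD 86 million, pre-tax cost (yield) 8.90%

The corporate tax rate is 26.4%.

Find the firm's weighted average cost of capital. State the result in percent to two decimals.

Total capital V = 182 + 72.5 + 111 + 86 = 451.5.
Equity: weight = 182/451.5 = 0.4031; cost = 16%.
Term loan: weight = 72.5/451.5 = 0.1606; after-tax cost = 9.31% × (1 − 26.4%) = 6.8522%.
Revolver drawn: weight = 111/451.5 = 0.2458; after-tax cost = 6.65% × (1 − 26.4%) = 4.8944%.
Private placement notes: weight = 86/451.5 = 0.1905; after-tax cost = 8.9% × (1 − 26.4%) = 6.5504%.
WACC = 0.4031 × 16.0000% + 0.1606 × 6.8522% + 0.2458 × 4.8944% + 0.1905 × 6.5504% = 10.0009%.

10.00%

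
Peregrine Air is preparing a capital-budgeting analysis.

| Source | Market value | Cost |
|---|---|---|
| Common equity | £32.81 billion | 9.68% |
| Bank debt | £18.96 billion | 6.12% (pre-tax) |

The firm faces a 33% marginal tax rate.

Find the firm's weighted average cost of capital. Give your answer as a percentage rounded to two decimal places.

7.64%

Total capital V = 32.81 + 18.96 = 51.77.
Equity: weight = 32.81/51.77 = 0.6338; cost = 9.68%.
Bank debt: weight = 18.96/51.77 = 0.3662; after-tax cost = 6.12% × (1 − 33%) = 4.1004%.
WACC = 0.6338 × 9.6800% + 0.3662 × 4.1004% = 7.6366%.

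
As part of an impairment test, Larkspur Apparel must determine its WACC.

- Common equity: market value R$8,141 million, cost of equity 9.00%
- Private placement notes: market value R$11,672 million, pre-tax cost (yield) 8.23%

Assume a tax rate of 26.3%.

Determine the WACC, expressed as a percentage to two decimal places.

Total capital V = 8141 + 11672 = 19813.
Equity: weight = 8141/19813 = 0.4109; cost = 9%.
Private placement notes: weight = 11672/19813 = 0.5891; after-tax cost = 8.23% × (1 − 26.3%) = 6.0655%.
WACC = 0.4109 × 9.0000% + 0.5891 × 6.0655% = 7.2713%.

7.27%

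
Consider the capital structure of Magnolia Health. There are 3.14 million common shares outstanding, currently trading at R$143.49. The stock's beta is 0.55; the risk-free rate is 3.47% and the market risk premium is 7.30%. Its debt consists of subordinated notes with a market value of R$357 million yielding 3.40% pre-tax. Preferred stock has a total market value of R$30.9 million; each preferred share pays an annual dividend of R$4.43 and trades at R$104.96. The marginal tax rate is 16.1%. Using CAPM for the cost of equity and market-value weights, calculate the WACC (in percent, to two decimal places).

Cost of equity via CAPM: Re = 3.47% + 0.55 × 7.3% = 7.4850%.
Cost of preferred: Rp = 4.43 / 104.96 = 4.2207%.
Market value of equity E = 143.49 × 3.14m = 450.5586m.
Total capital V = 450.5586 + 30.9 + 357 = 838.4586.
Equity: weight = 450.5586/838.4586 = 0.5374; cost = 7.485%.
Preferred: weight = 30.9/838.4586 = 0.0369; cost = 4.2207%.
Subordinated notes: weight = 357/838.4586 = 0.4258; after-tax cost = 3.4% × (1 − 16.1%) = 2.8526%.
WACC = 0.5374 × 7.4850% + 0.0369 × 4.2207% + 0.4258 × 2.8526% = 5.3923%.

5.39%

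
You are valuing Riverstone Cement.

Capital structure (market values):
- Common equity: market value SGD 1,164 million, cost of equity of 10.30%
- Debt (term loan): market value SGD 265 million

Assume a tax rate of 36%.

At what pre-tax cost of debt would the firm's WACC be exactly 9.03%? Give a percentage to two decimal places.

Total capital V = 1164 + 265 = 1429.
Equity weight = 1164/1429 = 0.8146.
Term loan weight = 265/1429 = 0.1854.
Equity contribution = 0.8146 × 10.3% = 8.3899%.
Remaining for debt = 9.03% − 8.3899% = 0.6401%.
Rd × (1 − 36%) × 0.1854 = 0.6401%  ⇒  Rd = 5.3931%.

5.39%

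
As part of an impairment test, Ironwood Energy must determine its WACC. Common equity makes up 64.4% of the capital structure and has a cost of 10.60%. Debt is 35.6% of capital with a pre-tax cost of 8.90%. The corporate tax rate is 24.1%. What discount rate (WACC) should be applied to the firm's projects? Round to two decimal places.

After-tax cost of debt = 8.9% × (1 − 24.1%) = 6.7551%.
WACC = 0.644 × 10.6000% + 0.356 × 6.7551% = 9.2312%.

9.23%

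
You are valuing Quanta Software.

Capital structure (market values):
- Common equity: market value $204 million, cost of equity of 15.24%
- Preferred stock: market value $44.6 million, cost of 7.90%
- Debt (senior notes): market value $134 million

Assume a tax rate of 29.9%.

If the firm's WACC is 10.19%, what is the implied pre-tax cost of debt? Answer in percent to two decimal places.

4.66%

Total capital V = 204 + 44.6 + 134 = 382.6.
Equity weight = 204/382.6 = 0.5332.
Preferred weight = 44.6/382.6 = 0.1166.
Senior notes weight = 134/382.6 = 0.3502.
Equity contribution = 0.5332 × 15.24% = 8.1259%.
Preferred contribution = 0.1166 × 7.9% = 0.9209%.
Remaining for debt = 10.19% − 9.0468% = 1.1432%.
Rd × (1 − 29.9%) × 0.3502 = 1.1432%  ⇒  Rd = 4.6564%.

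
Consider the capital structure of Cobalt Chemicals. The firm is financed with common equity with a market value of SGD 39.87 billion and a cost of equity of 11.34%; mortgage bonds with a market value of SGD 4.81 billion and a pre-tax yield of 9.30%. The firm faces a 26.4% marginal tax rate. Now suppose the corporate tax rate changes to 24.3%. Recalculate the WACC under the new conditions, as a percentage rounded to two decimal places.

After the change:
Total capital V = 39.87 + 4.81 = 44.68.
Equity: weight = 39.87/44.68 = 0.8923; cost = 11.34%.
Mortgage bonds: weight = 4.81/44.68 = 0.1077; after-tax cost = 9.3% × (1 − 24.3%) = 7.0401%.
WACC = 0.8923 × 11.3400% + 0.1077 × 7.0401% = 10.8771%.

10.88%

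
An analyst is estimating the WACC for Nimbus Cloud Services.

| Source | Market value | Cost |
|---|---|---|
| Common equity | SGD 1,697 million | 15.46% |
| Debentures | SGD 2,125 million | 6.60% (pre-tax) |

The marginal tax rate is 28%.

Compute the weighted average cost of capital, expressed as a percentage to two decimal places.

9.51%

Total capital V = 1697 + 2125 = 3822.
Equity: weight = 1697/3822 = 0.4440; cost = 15.46%.
Debentures: weight = 2125/3822 = 0.5560; after-tax cost = 6.6% × (1 − 28%) = 4.7520%.
WACC = 0.4440 × 15.4600% + 0.5560 × 4.7520% = 9.5064%.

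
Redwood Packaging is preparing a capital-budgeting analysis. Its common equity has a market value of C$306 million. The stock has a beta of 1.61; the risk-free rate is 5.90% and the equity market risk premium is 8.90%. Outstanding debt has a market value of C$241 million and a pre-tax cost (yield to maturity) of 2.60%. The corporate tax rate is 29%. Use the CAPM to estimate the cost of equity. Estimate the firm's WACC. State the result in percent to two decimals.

12.13%

Cost of equity via CAPM: Re = 5.9% + 1.61 × 8.9% = 20.2290%.
Total capital V = 306 + 241 = 547.
Equity: weight = 306/547 = 0.5594; cost = 20.229%.
Debt: weight = 241/547 = 0.4406; after-tax cost = 2.6% × (1 − 29%) = 1.8460%.
WACC = 0.5594 × 20.2290% + 0.4406 × 1.8460% = 12.1297%.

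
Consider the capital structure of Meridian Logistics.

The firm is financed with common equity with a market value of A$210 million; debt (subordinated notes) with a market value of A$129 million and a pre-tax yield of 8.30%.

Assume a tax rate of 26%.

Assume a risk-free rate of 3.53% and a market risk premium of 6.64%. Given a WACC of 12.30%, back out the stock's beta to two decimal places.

1.89

Total capital V = 210 + 129 = 339.
Equity weight = 210/339 = 0.6195.
Subordinated notes weight = 129/339 = 0.3805.
Debt contribution = 0.3805 × 8.3% × (1 − 26%) = 2.3372%.
Required equity contribution = 12.3% − 2.3372% = 9.9628%  ⇒  Re = 16.0828%.
CAPM: 16.0828% = 3.53% + β × 6.64%  ⇒  β = 1.8905.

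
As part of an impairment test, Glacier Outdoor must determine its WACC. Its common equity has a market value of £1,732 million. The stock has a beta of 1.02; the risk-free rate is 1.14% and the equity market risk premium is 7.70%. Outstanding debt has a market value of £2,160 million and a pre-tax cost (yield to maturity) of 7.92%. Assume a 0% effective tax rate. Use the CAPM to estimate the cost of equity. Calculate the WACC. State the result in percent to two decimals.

Cost of equity via CAPM: Re = 1.14% + 1.02 × 7.7% = 8.9940%.
Total capital V = 1732 + 2160 = 3892.
Equity: weight = 1732/3892 = 0.4450; cost = 8.994%.
Debt: weight = 2160/3892 = 0.5550; after-tax cost = 7.92% × (1 − 0%) = 7.9200%.
WACC = 0.4450 × 8.9940% + 0.5550 × 7.9200% = 8.3979%.

8.40%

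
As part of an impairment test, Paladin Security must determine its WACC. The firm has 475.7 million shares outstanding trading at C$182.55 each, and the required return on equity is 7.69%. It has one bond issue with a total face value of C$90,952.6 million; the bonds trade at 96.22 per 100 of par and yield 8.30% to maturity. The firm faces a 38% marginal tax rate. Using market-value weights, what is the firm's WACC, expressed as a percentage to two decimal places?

6.41%

Market value of equity E = 182.55 × 475.7m = 86839.035m. Market value of debt D = 90952.6m × 96.22/100 = 87514.59172m.
Total capital V = 86839.035 + 87514.59172 = 174353.62672.
Equity: weight = 86839.035/174353.62672 = 0.4981; cost = 7.69%.
Bonds outstanding: weight = 87514.59172/174353.62672 = 0.5019; after-tax cost = 8.3% × (1 − 38%) = 5.1460%.
WACC = 0.4981 × 7.6900% + 0.5019 × 5.1460% = 6.4131%.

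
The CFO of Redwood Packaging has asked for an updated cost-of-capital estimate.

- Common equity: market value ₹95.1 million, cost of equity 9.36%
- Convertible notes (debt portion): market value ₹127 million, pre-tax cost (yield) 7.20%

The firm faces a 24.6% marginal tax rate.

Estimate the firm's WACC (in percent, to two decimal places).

7.11%

Total capital V = 95.1 + 127 = 222.1.
Equity: weight = 95.1/222.1 = 0.4282; cost = 9.36%.
Convertible notes (debt portion): weight = 127/222.1 = 0.5718; after-tax cost = 7.2% × (1 − 24.6%) = 5.4288%.
WACC = 0.4282 × 9.3600% + 0.5718 × 5.4288% = 7.1121%.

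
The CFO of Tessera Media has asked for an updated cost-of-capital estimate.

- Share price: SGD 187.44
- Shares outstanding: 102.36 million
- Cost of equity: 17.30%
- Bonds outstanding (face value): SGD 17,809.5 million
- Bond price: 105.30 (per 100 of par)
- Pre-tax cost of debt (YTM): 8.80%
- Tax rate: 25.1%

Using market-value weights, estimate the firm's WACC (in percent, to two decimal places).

Market value of equity E = 187.44 × 102.36m = 19186.3584m. Market value of debt D = 17809.5m × 105.3/100 = 18753.4035m.
Total capital V = 19186.3584 + 18753.4035 = 37939.7619.
Equity: weight = 19186.3584/37939.7619 = 0.5057; cost = 17.3%.
Bonds outstanding: weight = 18753.4035/37939.7619 = 0.4943; after-tax cost = 8.8% × (1 − 25.1%) = 6.5912%.
WACC = 0.5057 × 17.3000% + 0.4943 × 6.5912% = 12.0067%.

12.01%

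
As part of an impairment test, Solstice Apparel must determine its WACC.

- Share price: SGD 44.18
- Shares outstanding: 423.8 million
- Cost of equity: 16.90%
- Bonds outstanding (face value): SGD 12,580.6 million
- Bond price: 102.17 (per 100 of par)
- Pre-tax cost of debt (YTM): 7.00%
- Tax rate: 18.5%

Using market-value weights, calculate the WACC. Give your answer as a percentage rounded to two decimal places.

12.34%

Market value of equity E = 44.18 × 423.8m = 18723.484m. Market value of debt D = 12580.6m × 102.17/100 = 12853.59902m.
Total capital V = 18723.484 + 12853.59902 = 31577.08302.
Equity: weight = 18723.484/31577.08302 = 0.5929; cost = 16.9%.
Bonds outstanding: weight = 12853.59902/31577.08302 = 0.4071; after-tax cost = 7% × (1 − 18.5%) = 5.7050%.
WACC = 0.5929 × 16.9000% + 0.4071 × 5.7050% = 12.3430%.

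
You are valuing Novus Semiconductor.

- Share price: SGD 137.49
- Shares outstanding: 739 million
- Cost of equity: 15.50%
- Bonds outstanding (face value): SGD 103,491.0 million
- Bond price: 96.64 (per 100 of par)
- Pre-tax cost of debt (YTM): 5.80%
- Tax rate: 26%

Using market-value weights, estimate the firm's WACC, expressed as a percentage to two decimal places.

9.94%

Market value of equity E = 137.49 × 739m = 101605.11m. Market value of debt D = 103491m × 96.64/100 = 100013.7024m.
Total capital V = 101605.11 + 100013.7024 = 201618.8124.
Equity: weight = 101605.11/201618.8124 = 0.5039; cost = 15.5%.
Bonds outstanding: weight = 100013.7024/201618.8124 = 0.4961; after-tax cost = 5.8% × (1 − 26%) = 4.2920%.
WACC = 0.5039 × 15.5000% + 0.4961 × 4.2920% = 9.9402%.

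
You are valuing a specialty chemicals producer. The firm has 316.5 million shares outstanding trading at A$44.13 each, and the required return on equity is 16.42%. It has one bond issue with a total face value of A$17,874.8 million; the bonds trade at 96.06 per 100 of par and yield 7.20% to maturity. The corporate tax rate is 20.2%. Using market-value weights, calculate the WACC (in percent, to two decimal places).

Market value of equity E = 44.13 × 316.5m = 13967.145m. Market value of debt D = 17874.8m × 96.06/100 = 17170.53288m.
Total capital V = 13967.145 + 17170.53288 = 31137.67788.
Equity: weight = 13967.145/31137.67788 = 0.4486; cost = 16.42%.
Bonds outstanding: weight = 17170.53288/31137.67788 = 0.5514; after-tax cost = 7.2% × (1 − 20.2%) = 5.7456%.
WACC = 0.4486 × 16.4200% + 0.5514 × 5.7456% = 10.5337%.

10.53%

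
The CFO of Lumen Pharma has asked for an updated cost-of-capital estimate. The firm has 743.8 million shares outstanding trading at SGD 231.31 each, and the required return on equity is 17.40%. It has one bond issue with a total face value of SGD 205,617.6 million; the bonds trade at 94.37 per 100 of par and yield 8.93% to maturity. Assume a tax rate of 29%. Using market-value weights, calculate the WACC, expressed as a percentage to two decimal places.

11.54%

Market value of equity E = 231.31 × 743.8m = 172048.378m. Market value of debt D = 205617.6m × 94.37/100 = 194041.32912m.
Total capital V = 172048.378 + 194041.32912 = 366089.70712.
Equity: weight = 172048.378/366089.70712 = 0.4700; cost = 17.4%.
Bonds outstanding: weight = 194041.32912/366089.70712 = 0.5300; after-tax cost = 8.93% × (1 − 29%) = 6.3403%.
WACC = 0.4700 × 17.4000% + 0.5300 × 6.3403% = 11.5379%.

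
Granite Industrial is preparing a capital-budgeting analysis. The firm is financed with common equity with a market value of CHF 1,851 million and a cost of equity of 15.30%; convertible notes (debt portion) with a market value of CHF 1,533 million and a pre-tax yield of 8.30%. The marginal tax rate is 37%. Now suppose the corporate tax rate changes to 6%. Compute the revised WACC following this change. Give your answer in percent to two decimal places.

11.90%

After the change:
Total capital V = 1851 + 1533 = 3384.
Equity: weight = 1851/3384 = 0.5470; cost = 15.3%.
Convertible notes (debt portion): weight = 1533/3384 = 0.4530; after-tax cost = 8.3% × (1 − 6%) = 7.8020%.
WACC = 0.5470 × 15.3000% + 0.4530 × 7.8020% = 11.9033%.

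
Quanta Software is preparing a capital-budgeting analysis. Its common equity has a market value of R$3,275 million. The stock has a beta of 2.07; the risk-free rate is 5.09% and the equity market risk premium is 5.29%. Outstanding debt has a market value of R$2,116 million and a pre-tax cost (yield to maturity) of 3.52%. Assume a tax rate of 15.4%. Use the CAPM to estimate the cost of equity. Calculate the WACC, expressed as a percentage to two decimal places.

Cost of equity via CAPM: Re = 5.09% + 2.07 × 5.29% = 16.0403%.
Total capital V = 3275 + 2116 = 5391.
Equity: weight = 3275/5391 = 0.6075; cost = 16.0403%.
Debt: weight = 2116/5391 = 0.3925; after-tax cost = 3.52% × (1 − 15.4%) = 2.9779%.
WACC = 0.6075 × 16.0403% + 0.3925 × 2.9779% = 10.9132%.

10.91%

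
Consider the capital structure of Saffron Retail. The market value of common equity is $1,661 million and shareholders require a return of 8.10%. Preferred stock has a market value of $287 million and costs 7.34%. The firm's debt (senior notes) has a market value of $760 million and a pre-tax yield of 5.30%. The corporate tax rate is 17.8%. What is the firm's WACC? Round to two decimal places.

6.97%

Total capital V = 1661 + 287 + 760 = 2708.
Equity: weight = 1661/2708 = 0.6134; cost = 8.1%.
Preferred: weight = 287/2708 = 0.1060; cost = 7.34%.
Senior notes: weight = 760/2708 = 0.2806; after-tax cost = 5.3% × (1 − 17.8%) = 4.3566%.
WACC = 0.6134 × 8.1000% + 0.1060 × 7.3400% + 0.2806 × 4.3566% = 6.9689%.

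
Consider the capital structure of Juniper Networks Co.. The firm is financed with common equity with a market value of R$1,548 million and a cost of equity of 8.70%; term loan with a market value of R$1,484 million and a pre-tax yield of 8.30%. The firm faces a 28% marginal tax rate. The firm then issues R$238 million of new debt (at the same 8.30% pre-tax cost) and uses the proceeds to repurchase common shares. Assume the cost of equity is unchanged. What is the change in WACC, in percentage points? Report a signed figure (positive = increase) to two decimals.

Current WACC:
Total capital V = 1548 + 1484 = 3032.
Equity: weight = 1548/3032 = 0.5106; cost = 8.7%.
Term loan: weight = 1484/3032 = 0.4894; after-tax cost = 8.3% × (1 − 28%) = 5.9760%.
WACC = 0.5106 × 8.7000% + 0.4894 × 5.9760% = 7.3667%.
After the change:
Total capital V = 1310 + 1722 = 3032.
Equity: weight = 1310/3032 = 0.4321; cost = 8.7%.
Term loan: weight = 1722/3032 = 0.5679; after-tax cost = 8.3% × (1 − 28%) = 5.9760%.
WACC = 0.4321 × 8.7000% + 0.5679 × 5.9760% = 7.1529%.
Change in WACC = 7.1529% − 7.3667% = -0.2138 pp.

-0.21 pp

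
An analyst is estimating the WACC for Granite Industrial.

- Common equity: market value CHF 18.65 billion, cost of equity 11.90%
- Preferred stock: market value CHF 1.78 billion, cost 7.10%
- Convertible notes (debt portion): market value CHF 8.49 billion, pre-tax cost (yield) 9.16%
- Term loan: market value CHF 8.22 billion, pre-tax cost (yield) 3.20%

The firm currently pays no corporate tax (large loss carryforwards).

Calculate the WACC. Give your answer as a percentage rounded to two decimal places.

Total capital V = 18.65 + 1.78 + 8.49 + 8.22 = 37.14.
Equity: weight = 18.65/37.14 = 0.5022; cost = 11.9%.
Preferred: weight = 1.78/37.14 = 0.0479; cost = 7.1%.
Convertible notes (debt portion): weight = 8.49/37.14 = 0.2286; after-tax cost = 9.16% × (1 − 0%) = 9.1600%.
Term loan: weight = 8.22/37.14 = 0.2213; after-tax cost = 3.2% × (1 − 0%) = 3.2000%.
WACC = 0.5022 × 11.9000% + 0.0479 × 7.1000% + 0.2286 × 9.1600% + 0.2213 × 3.2000% = 9.1181%.

9.12%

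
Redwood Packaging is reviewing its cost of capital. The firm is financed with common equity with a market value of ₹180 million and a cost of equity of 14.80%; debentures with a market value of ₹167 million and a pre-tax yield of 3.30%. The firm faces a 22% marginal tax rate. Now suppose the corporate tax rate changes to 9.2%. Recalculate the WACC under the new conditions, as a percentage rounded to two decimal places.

After the change:
Total capital V = 180 + 167 = 347.
Equity: weight = 180/347 = 0.5187; cost = 14.8%.
Debentures: weight = 167/347 = 0.4813; after-tax cost = 3.3% × (1 − 9.2%) = 2.9964%.
WACC = 0.5187 × 14.8000% + 0.4813 × 2.9964% = 9.1193%.

9.12%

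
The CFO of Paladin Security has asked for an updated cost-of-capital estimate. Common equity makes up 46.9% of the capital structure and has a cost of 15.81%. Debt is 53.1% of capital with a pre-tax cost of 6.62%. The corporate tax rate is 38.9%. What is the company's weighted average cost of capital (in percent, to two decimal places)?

9.56%

After-tax cost of debt = 6.62% × (1 − 38.9%) = 4.0448%.
WACC = 0.469 × 15.8100% + 0.531 × 4.0448% = 9.5627%.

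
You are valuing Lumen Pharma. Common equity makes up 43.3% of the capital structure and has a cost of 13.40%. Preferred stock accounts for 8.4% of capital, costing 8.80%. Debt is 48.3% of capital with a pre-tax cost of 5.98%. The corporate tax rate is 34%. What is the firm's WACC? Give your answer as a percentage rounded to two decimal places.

After-tax cost of debt = 5.98% × (1 − 34%) = 3.9468%.
WACC = 0.433 × 13.4000% + 0.084 × 8.8000% + 0.483 × 3.9468% = 8.4477%.

8.45%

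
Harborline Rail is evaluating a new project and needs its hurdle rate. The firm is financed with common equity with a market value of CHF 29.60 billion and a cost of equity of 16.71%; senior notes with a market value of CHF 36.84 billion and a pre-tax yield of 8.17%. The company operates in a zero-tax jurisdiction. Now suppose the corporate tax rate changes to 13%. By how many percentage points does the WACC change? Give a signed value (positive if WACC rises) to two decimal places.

Current WACC:
Total capital V = 29.6 + 36.84 = 66.44.
Equity: weight = 29.6/66.44 = 0.4455; cost = 16.71%.
Senior notes: weight = 36.84/66.44 = 0.5545; after-tax cost = 8.17% × (1 − 0%) = 8.1700%.
WACC = 0.4455 × 16.7100% + 0.5545 × 8.1700% = 11.9747%.
After the change:
Total capital V = 29.6 + 36.84 = 66.44.
Equity: weight = 29.6/66.44 = 0.4455; cost = 16.71%.
Senior notes: weight = 36.84/66.44 = 0.5545; after-tax cost = 8.17% × (1 − 13%) = 7.1079%.
WACC = 0.4455 × 16.7100% + 0.5545 × 7.1079% = 11.3858%.
Change in WACC = 11.3858% − 11.9747% = -0.5889 pp.

-0.59 pp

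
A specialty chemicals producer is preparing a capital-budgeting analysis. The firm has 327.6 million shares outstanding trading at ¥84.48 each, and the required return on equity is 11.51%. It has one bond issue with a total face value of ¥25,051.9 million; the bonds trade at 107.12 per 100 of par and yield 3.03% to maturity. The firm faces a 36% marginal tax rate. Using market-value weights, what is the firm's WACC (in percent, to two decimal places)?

Market value of equity E = 84.48 × 327.6m = 27675.648m. Market value of debt D = 25051.9m × 107.12/100 = 26835.59528m.
Total capital V = 27675.648 + 26835.59528 = 54511.24328.
Equity: weight = 27675.648/54511.24328 = 0.5077; cost = 11.51%.
Bonds outstanding: weight = 26835.59528/54511.24328 = 0.4923; after-tax cost = 3.03% × (1 − 36%) = 1.9392%.
WACC = 0.5077 × 11.5100% + 0.4923 × 1.9392% = 6.7983%.

6.80%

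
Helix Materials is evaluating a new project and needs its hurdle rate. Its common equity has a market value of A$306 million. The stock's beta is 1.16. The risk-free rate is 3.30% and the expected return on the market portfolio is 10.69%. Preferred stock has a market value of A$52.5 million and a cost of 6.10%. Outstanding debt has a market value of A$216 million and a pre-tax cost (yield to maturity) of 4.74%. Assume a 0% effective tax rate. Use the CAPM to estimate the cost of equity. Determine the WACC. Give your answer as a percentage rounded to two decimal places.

Market risk premium = 10.69% − 3.3% = 7.39%.
Cost of equity via CAPM: Re = 3.3% + 1.16 × 7.39% = 11.8724%.
Total capital V = 306 + 52.5 + 216 = 574.5.
Equity: weight = 306/574.5 = 0.5326; cost = 11.8724%.
Preferred: weight = 52.5/574.5 = 0.0914; cost = 6.1%.
Debt: weight = 216/574.5 = 0.3760; after-tax cost = 4.74% × (1 − 0%) = 4.7400%.
WACC = 0.5326 × 11.8724% + 0.0914 × 6.1000% + 0.3760 × 4.7400% = 8.6633%.

8.66%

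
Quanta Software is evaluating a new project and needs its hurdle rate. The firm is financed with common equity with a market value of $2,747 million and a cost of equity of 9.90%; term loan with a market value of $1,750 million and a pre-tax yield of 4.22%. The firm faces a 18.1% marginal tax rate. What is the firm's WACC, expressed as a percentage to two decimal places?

Total capital V = 2747 + 1750 = 4497.
Equity: weight = 2747/4497 = 0.6109; cost = 9.9%.
Term loan: weight = 1750/4497 = 0.3891; after-tax cost = 4.22% × (1 − 18.1%) = 3.4562%.
WACC = 0.6109 × 9.9000% + 0.3891 × 3.4562% = 7.3924%.

7.39%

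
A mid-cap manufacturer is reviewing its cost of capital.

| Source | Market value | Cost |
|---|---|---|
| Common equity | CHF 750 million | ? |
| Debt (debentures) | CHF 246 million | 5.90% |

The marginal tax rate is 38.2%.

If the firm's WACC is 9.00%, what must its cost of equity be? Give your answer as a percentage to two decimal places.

10.76%

Total capital V = 750 + 246 = 996.
Equity weight = 750/996 = 0.7530.
Debentures weight = 246/996 = 0.2470.
Debt contribution = 0.2470 × 5.9% × (1 − 38.2%) = 0.9006%.
Required equity contribution = 9.0% − 0.9006% = 8.0994%.
Re = 8.0994% / 0.7530 = 10.7560%.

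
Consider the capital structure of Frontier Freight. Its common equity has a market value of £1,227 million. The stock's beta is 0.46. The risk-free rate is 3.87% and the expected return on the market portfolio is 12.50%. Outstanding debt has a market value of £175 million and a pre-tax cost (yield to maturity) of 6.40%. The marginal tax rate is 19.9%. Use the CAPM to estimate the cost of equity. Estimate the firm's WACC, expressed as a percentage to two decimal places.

7.50%

Market risk premium = 12.5% − 3.87% = 8.63%.
Cost of equity via CAPM: Re = 3.87% + 0.46 × 8.63% = 7.8398%.
Total capital V = 1227 + 175 = 1402.
Equity: weight = 1227/1402 = 0.8752; cost = 7.8398%.
Debt: weight = 175/1402 = 0.1248; after-tax cost = 6.4% × (1 − 19.9%) = 5.1264%.
WACC = 0.8752 × 7.8398% + 0.1248 × 5.1264% = 7.5011%.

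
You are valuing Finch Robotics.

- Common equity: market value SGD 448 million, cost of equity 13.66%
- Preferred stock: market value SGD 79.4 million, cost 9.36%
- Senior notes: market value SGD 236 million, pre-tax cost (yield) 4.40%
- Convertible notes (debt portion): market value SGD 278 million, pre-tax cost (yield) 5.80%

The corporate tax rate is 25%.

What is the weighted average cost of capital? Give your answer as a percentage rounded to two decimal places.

Total capital V = 448 + 79.4 + 236 + 278 = 1041.4.
Equity: weight = 448/1041.4 = 0.4302; cost = 13.66%.
Preferred: weight = 79.4/1041.4 = 0.0762; cost = 9.36%.
Senior notes: weight = 236/1041.4 = 0.2266; after-tax cost = 4.4% × (1 − 25%) = 3.3000%.
Convertible notes (debt portion): weight = 278/1041.4 = 0.2669; after-tax cost = 5.8% × (1 − 25%) = 4.3500%.
WACC = 0.4302 × 13.6600% + 0.0762 × 9.3600% + 0.2266 × 3.3000% + 0.2669 × 4.3500% = 8.4991%.

8.50%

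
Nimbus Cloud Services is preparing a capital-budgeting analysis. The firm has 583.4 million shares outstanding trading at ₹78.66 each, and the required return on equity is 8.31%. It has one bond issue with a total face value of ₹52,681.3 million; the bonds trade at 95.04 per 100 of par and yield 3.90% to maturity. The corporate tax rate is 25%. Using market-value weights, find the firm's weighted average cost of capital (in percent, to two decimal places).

Market value of equity E = 78.66 × 583.4m = 45890.244m. Market value of debt D = 52681.3m × 95.04/100 = 50068.30752m.
Total capital V = 45890.244 + 50068.30752 = 95958.55152.
Equity: weight = 45890.244/95958.55152 = 0.4782; cost = 8.31%.
Bonds outstanding: weight = 50068.30752/95958.55152 = 0.5218; after-tax cost = 3.9% × (1 − 25%) = 2.9250%.
WACC = 0.4782 × 8.3100% + 0.5218 × 2.9250% = 5.5003%.

5.50%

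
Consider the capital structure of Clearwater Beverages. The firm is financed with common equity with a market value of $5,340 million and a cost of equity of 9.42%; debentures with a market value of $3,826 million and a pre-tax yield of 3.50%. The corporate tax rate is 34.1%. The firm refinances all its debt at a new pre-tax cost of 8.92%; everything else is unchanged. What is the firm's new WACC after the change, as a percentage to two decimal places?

After the change:
Total capital V = 5340 + 3826 = 9166.
Equity: weight = 5340/9166 = 0.5826; cost = 9.42%.
Debentures: weight = 3826/9166 = 0.4174; after-tax cost = 8.92% × (1 − 34.1%) = 5.8783%.
WACC = 0.5826 × 9.4200% + 0.4174 × 5.8783% = 7.9416%.

7.94%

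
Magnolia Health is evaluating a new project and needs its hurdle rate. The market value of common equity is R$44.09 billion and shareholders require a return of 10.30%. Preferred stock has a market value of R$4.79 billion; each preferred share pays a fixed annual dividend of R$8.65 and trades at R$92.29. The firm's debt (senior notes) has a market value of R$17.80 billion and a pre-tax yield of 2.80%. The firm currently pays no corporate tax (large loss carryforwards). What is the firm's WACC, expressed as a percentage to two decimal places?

Cost of preferred: Rp = 8.65 / 92.29 = 9.3726%.
Total capital V = 44.09 + 4.79 + 17.8 = 66.68.
Equity: weight = 44.09/66.68 = 0.6612; cost = 10.3%.
Preferred: weight = 4.79/66.68 = 0.0718; cost = 9.3726%.
Senior notes: weight = 17.8/66.68 = 0.2669; after-tax cost = 2.8% × (1 − 0%) = 2.8000%.
WACC = 0.6612 × 10.3000% + 0.0718 × 9.3726% + 0.2669 × 2.8000% = 8.2313%.

8.23%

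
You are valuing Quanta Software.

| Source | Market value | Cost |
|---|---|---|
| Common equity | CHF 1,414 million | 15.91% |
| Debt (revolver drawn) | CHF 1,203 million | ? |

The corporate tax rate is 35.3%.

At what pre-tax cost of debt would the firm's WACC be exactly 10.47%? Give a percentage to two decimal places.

6.30%

Total capital V = 1414 + 1203 = 2617.
Equity weight = 1414/2617 = 0.5403.
Revolver drawn weight = 1203/2617 = 0.4597.
Equity contribution = 0.5403 × 15.91% = 8.5964%.
Remaining for debt = 10.47% − 8.5964% = 1.8736%.
Rd × (1 − 35.3%) × 0.4597 = 1.8736%  ⇒  Rd = 6.2996%.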